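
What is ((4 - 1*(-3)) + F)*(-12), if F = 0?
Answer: -84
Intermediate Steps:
((4 - 1*(-3)) + F)*(-12) = ((4 - 1*(-3)) + 0)*(-12) = ((4 + 3) + 0)*(-12) = (7 + 0)*(-12) = 7*(-12) = -84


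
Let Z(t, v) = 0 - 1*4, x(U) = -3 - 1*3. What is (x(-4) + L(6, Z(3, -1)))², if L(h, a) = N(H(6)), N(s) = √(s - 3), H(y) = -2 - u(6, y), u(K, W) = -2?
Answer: (6 - I*√3)² ≈ 33.0 - 20.785*I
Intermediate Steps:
x(U) = -6 (x(U) = -3 - 3 = -6)
H(y) = 0 (H(y) = -2 - 1*(-2) = -2 + 2 = 0)
N(s) = √(-3 + s)
Z(t, v) = -4 (Z(t, v) = 0 - 4 = -4)
L(h, a) = I*√3 (L(h, a) = √(-3 + 0) = √(-3) = I*√3)
(x(-4) + L(6, Z(3, -1)))² = (-6 + I*√3)²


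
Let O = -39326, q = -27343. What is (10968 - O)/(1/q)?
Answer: -1375188842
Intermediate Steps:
(10968 - O)/(1/q) = (10968 - 1*(-39326))/(1/(-27343)) = (10968 + 39326)/(-1/27343) = 50294*(-27343) = -1375188842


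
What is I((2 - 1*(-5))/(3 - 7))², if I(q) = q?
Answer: 49/16 ≈ 3.0625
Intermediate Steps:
I((2 - 1*(-5))/(3 - 7))² = ((2 - 1*(-5))/(3 - 7))² = ((2 + 5)/(-4))² = (7*(-¼))² = (-7/4)² = 49/16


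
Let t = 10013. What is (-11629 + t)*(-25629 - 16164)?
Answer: 67537488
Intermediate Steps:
(-11629 + t)*(-25629 - 16164) = (-11629 + 10013)*(-25629 - 16164) = -1616*(-41793) = 67537488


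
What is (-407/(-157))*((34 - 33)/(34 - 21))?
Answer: 407/2041 ≈ 0.19941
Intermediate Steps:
(-407/(-157))*((34 - 33)/(34 - 21)) = (-407*(-1/157))*(1/13) = 407*(1*(1/13))/157 = (407/157)*(1/13) = 407/2041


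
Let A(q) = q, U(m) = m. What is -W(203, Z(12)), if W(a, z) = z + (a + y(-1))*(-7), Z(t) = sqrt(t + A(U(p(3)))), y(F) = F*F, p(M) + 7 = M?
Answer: 1428 - 2*sqrt(2) ≈ 1425.2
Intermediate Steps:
p(M) = -7 + M
y(F) = F**2
Z(t) = sqrt(-4 + t) (Z(t) = sqrt(t + (-7 + 3)) = sqrt(t - 4) = sqrt(-4 + t))
W(a, z) = -7 + z - 7*a (W(a, z) = z + (a + (-1)**2)*(-7) = z + (a + 1)*(-7) = z + (1 + a)*(-7) = z + (-7 - 7*a) = -7 + z - 7*a)
-W(203, Z(12)) = -(-7 + sqrt(-4 + 12) - 7*203) = -(-7 + sqrt(8) - 1421) = -(-7 + 2*sqrt(2) - 1421) = -(-1428 + 2*sqrt(2)) = 1428 - 2*sqrt(2)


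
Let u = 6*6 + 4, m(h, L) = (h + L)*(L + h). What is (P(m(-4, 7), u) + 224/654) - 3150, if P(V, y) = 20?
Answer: -1023398/327 ≈ -3129.7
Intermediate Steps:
m(h, L) = (L + h)² (m(h, L) = (L + h)*(L + h) = (L + h)²)
u = 40 (u = 36 + 4 = 40)
(P(m(-4, 7), u) + 224/654) - 3150 = (20 + 224/654) - 3150 = (20 + 224*(1/654)) - 3150 = (20 + 112/327) - 3150 = 6652/327 - 3150 = -1023398/327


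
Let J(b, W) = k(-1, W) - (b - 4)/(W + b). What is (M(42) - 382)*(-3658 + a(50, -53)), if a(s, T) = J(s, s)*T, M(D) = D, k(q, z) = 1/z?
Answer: 6178956/5 ≈ 1.2358e+6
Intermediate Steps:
J(b, W) = 1/W - (-4 + b)/(W + b) (J(b, W) = 1/W - (b - 4)/(W + b) = 1/W - (-4 + b)/(W + b))
a(s, T) = T*(s + s*(5 - s))/(2*s²) (a(s, T) = ((s + s*(5 - s))/(s*(s + s)))*T = ((s + s*(5 - s))/(s*((2*s))))*T = ((1/(2*s))*(s + s*(5 - s))/s)*T = ((s + s*(5 - s))/(2*s²))*T = T*(s + s*(5 - s))/(2*s²))
(M(42) - 382)*(-3658 + a(50, -53)) = (42 - 382)*(-3658 + (½)*(-53)*(6 - 1*50)/50) = -340*(-3658 + (½)*(-53)*(1/50)*(6 - 50)) = -340*(-3658 + (½)*(-53)*(1/50)*(-44)) = -340*(-3658 + 583/25) = -340*(-90867/25) = 6178956/5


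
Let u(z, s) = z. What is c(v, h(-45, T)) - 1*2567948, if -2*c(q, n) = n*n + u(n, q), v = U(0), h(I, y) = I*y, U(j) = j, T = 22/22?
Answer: -2568938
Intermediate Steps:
T = 1 (T = 22*(1/22) = 1)
v = 0
c(q, n) = -n/2 - n²/2 (c(q, n) = -(n*n + n)/2 = -(n² + n)/2 = -(n + n²)/2 = -n/2 - n²/2)
c(v, h(-45, T)) - 1*2567948 = (-45*1)*(-1 - (-45))/2 - 1*2567948 = (½)*(-45)*(-1 - 1*(-45)) - 2567948 = (½)*(-45)*(-1 + 45) - 2567948 = (½)*(-45)*44 - 2567948 = -990 - 2567948 = -2568938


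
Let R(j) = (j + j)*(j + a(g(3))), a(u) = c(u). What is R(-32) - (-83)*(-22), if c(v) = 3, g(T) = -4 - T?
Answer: 30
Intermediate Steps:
a(u) = 3
R(j) = 2*j*(3 + j) (R(j) = (j + j)*(j + 3) = (2*j)*(3 + j) = 2*j*(3 + j))
R(-32) - (-83)*(-22) = 2*(-32)*(3 - 32) - (-83)*(-22) = 2*(-32)*(-29) - 1*1826 = 1856 - 1826 = 30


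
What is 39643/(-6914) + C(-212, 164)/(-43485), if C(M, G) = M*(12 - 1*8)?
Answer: -1718012783/300655290 ≈ -5.7142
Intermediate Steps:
C(M, G) = 4*M (C(M, G) = M*(12 - 8) = M*4 = 4*M)
39643/(-6914) + C(-212, 164)/(-43485) = 39643/(-6914) + (4*(-212))/(-43485) = 39643*(-1/6914) - 848*(-1/43485) = -39643/6914 + 848/43485 = -1718012783/300655290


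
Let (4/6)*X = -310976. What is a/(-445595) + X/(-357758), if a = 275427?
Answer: 483707139/705376885 ≈ 0.68574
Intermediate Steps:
X = -466464 (X = (3/2)*(-310976) = -466464)
a/(-445595) + X/(-357758) = 275427/(-445595) - 466464/(-357758) = 275427*(-1/445595) - 466464*(-1/357758) = -275427/445595 + 2064/1583 = 483707139/705376885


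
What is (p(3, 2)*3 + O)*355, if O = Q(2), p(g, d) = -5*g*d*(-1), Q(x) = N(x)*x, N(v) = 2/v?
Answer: 32660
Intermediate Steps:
Q(x) = 2 (Q(x) = (2/x)*x = 2)
p(g, d) = 5*d*g (p(g, d) = -5*d*g*(-1) = 5*d*g)
O = 2
(p(3, 2)*3 + O)*355 = ((5*2*3)*3 + 2)*355 = (30*3 + 2)*355 = (90 + 2)*355 = 92*355 = 32660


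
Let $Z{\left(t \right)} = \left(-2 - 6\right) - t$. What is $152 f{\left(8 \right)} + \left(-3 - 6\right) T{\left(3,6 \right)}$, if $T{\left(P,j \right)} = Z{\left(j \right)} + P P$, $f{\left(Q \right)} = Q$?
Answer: $1261$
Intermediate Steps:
$Z{\left(t \right)} = -8 - t$ ($Z{\left(t \right)} = \left(-2 - 6\right) - t = -8 - t$)
$T{\left(P,j \right)} = -8 + P^{2} - j$ ($T{\left(P,j \right)} = \left(-8 - j\right) + P P = \left(-8 - j\right) + P^{2} = -8 + P^{2} - j$)
$152 f{\left(8 \right)} + \left(-3 - 6\right) T{\left(3,6 \right)} = 152 \cdot 8 + \left(-3 - 6\right) \left(-8 + 3^{2} - 6\right) = 1216 - 9 \left(-8 + 9 - 6\right) = 1216 - -45 = 1216 + 45 = 1261$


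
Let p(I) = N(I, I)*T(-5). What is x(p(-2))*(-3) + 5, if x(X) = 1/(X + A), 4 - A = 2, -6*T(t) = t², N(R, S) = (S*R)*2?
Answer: 479/94 ≈ 5.0957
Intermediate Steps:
N(R, S) = 2*R*S (N(R, S) = (R*S)*2 = 2*R*S)
T(t) = -t²/6
A = 2 (A = 4 - 1*2 = 4 - 2 = 2)
p(I) = -25*I²/3 (p(I) = (2*I*I)*(-⅙*(-5)²) = (2*I²)*(-⅙*25) = (2*I²)*(-25/6) = -25*I²/3)
x(X) = 1/(2 + X) (x(X) = 1/(X + 2) = 1/(2 + X))
x(p(-2))*(-3) + 5 = -3/(2 - 25/3*(-2)²) + 5 = -3/(2 - 25/3*4) + 5 = -3/(2 - 100/3) + 5 = -3/(-94/3) + 5 = -3/94*(-3) + 5 = 9/94 + 5 = 479/94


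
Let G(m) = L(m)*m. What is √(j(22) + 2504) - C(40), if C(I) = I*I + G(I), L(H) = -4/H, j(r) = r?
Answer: -1596 + √2526 ≈ -1545.7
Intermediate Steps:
G(m) = -4 (G(m) = (-4/m)*m = -4)
C(I) = -4 + I² (C(I) = I*I - 4 = I² - 4 = -4 + I²)
√(j(22) + 2504) - C(40) = √(22 + 2504) - (-4 + 40²) = √2526 - (-4 + 1600) = √2526 - 1*1596 = √2526 - 1596 = -1596 + √2526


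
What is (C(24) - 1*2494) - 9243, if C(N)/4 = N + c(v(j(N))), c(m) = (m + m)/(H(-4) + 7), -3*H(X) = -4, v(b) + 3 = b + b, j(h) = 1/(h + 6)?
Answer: -1455477/125 ≈ -11644.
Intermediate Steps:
j(h) = 1/(6 + h)
v(b) = -3 + 2*b (v(b) = -3 + (b + b) = -3 + 2*b)
H(X) = 4/3 (H(X) = -⅓*(-4) = 4/3)
c(m) = 6*m/25 (c(m) = (m + m)/(4/3 + 7) = (2*m)/(25/3) = (2*m)*(3/25) = 6*m/25)
C(N) = -72/25 + 4*N + 48/(25*(6 + N)) (C(N) = 4*(N + 6*(-3 + 2/(6 + N))/25) = 4*(N + (-18/25 + 12/(25*(6 + N)))) = 4*(-18/25 + N + 12/(25*(6 + N))) = -72/25 + 4*N + 48/(25*(6 + N)))
(C(24) - 1*2494) - 9243 = (4*(-96 + 25*24² + 132*24)/(25*(6 + 24)) - 1*2494) - 9243 = ((4/25)*(-96 + 25*576 + 3168)/30 - 2494) - 9243 = ((4/25)*(1/30)*(-96 + 14400 + 3168) - 2494) - 9243 = ((4/25)*(1/30)*17472 - 2494) - 9243 = (11648/125 - 2494) - 9243 = -300102/125 - 9243 = -1455477/125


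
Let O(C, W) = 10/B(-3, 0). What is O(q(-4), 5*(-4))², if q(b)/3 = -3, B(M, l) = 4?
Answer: 25/4 ≈ 6.2500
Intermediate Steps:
q(b) = -9 (q(b) = 3*(-3) = -9)
O(C, W) = 5/2 (O(C, W) = 10/4 = 10*(¼) = 5/2)
O(q(-4), 5*(-4))² = (5/2)² = 25/4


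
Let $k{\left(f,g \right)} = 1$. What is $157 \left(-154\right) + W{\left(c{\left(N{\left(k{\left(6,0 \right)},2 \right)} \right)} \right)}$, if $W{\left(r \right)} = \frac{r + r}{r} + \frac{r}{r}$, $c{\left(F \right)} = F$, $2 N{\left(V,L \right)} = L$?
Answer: $-24175$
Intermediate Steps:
$N{\left(V,L \right)} = \frac{L}{2}$
$W{\left(r \right)} = 3$ ($W{\left(r \right)} = \frac{2 r}{r} + 1 = 2 + 1 = 3$)
$157 \left(-154\right) + W{\left(c{\left(N{\left(k{\left(6,0 \right)},2 \right)} \right)} \right)} = 157 \left(-154\right) + 3 = -24178 + 3 = -24175$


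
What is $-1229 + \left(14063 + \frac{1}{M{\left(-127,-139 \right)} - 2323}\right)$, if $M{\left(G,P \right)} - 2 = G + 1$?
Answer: $\frac{31404797}{2447} \approx 12834.0$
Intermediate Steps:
$M{\left(G,P \right)} = 3 + G$ ($M{\left(G,P \right)} = 2 + \left(G + 1\right) = 2 + \left(1 + G\right) = 3 + G$)
$-1229 + \left(14063 + \frac{1}{M{\left(-127,-139 \right)} - 2323}\right) = -1229 + \left(14063 + \frac{1}{\left(3 - 127\right) - 2323}\right) = -1229 + \left(14063 + \frac{1}{-124 - 2323}\right) = -1229 + \left(14063 + \frac{1}{-2447}\right) = -1229 + \left(14063 - \frac{1}{2447}\right) = -1229 + \frac{34412160}{2447} = \frac{31404797}{2447}$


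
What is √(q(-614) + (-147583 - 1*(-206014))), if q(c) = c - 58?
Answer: √57759 ≈ 240.33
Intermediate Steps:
q(c) = -58 + c
√(q(-614) + (-147583 - 1*(-206014))) = √((-58 - 614) + (-147583 - 1*(-206014))) = √(-672 + (-147583 + 206014)) = √(-672 + 58431) = √57759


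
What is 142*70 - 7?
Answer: 9933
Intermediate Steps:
142*70 - 7 = 9940 - 7 = 9933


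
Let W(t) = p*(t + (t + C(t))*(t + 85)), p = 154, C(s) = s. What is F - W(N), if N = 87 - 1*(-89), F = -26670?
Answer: -14202062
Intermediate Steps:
N = 176 (N = 87 + 89 = 176)
W(t) = 154*t + 308*t*(85 + t) (W(t) = 154*(t + (t + t)*(t + 85)) = 154*(t + (2*t)*(85 + t)) = 154*(t + 2*t*(85 + t)) = 154*t + 308*t*(85 + t))
F - W(N) = -26670 - 154*176*(171 + 2*176) = -26670 - 154*176*(171 + 352) = -26670 - 154*176*523 = -26670 - 1*14175392 = -26670 - 14175392 = -14202062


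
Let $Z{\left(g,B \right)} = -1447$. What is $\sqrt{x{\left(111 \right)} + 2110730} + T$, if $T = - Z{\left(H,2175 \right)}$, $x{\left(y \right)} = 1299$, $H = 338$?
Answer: $1447 + \sqrt{2112029} \approx 2900.3$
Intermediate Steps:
$T = 1447$ ($T = \left(-1\right) \left(-1447\right) = 1447$)
$\sqrt{x{\left(111 \right)} + 2110730} + T = \sqrt{1299 + 2110730} + 1447 = \sqrt{2112029} + 1447 = 1447 + \sqrt{2112029}$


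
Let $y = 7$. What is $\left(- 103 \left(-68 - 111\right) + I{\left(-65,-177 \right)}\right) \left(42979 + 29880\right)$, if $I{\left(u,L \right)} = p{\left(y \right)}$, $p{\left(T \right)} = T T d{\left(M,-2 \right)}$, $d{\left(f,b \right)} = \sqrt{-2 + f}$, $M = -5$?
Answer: $1343301383 + 3570091 i \sqrt{7} \approx 1.3433 \cdot 10^{9} + 9.4456 \cdot 10^{6} i$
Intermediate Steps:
$p{\left(T \right)} = i \sqrt{7} T^{2}$ ($p{\left(T \right)} = T T \sqrt{-2 - 5} = T^{2} \sqrt{-7} = T^{2} i \sqrt{7} = i \sqrt{7} T^{2}$)
$I{\left(u,L \right)} = 49 i \sqrt{7}$ ($I{\left(u,L \right)} = i \sqrt{7} \cdot 7^{2} = i \sqrt{7} \cdot 49 = 49 i \sqrt{7}$)
$\left(- 103 \left(-68 - 111\right) + I{\left(-65,-177 \right)}\right) \left(42979 + 29880\right) = \left(- 103 \left(-68 - 111\right) + 49 i \sqrt{7}\right) \left(42979 + 29880\right) = \left(\left(-103\right) \left(-179\right) + 49 i \sqrt{7}\right) 72859 = \left(18437 + 49 i \sqrt{7}\right) 72859 = 1343301383 + 3570091 i \sqrt{7}$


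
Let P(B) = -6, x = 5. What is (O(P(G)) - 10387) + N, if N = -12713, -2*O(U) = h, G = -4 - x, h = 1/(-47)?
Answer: -2171399/94 ≈ -23100.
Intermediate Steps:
h = -1/47 ≈ -0.021277
G = -9 (G = -4 - 1*5 = -4 - 5 = -9)
O(U) = 1/94 (O(U) = -½*(-1/47) = 1/94)
(O(P(G)) - 10387) + N = (1/94 - 10387) - 12713 = -976377/94 - 12713 = -2171399/94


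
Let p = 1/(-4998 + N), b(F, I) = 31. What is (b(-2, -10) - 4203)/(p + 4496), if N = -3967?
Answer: -37401980/40306639 ≈ -0.92794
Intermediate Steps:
p = -1/8965 (p = 1/(-4998 - 3967) = 1/(-8965) = -1/8965 ≈ -0.00011154)
(b(-2, -10) - 4203)/(p + 4496) = (31 - 4203)/(-1/8965 + 4496) = -4172/40306639/8965 = -4172*8965/40306639 = -37401980/40306639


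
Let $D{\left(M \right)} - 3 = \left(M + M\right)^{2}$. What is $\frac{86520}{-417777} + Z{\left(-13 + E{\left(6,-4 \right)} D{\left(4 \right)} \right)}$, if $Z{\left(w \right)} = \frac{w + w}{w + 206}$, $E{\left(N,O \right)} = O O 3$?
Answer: $\frac{793777594}{474733931} \approx 1.672$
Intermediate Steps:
$E{\left(N,O \right)} = 3 O^{2}$ ($E{\left(N,O \right)} = O^{2} \cdot 3 = 3 O^{2}$)
$D{\left(M \right)} = 3 + 4 M^{2}$ ($D{\left(M \right)} = 3 + \left(M + M\right)^{2} = 3 + \left(2 M\right)^{2} = 3 + 4 M^{2}$)
$Z{\left(w \right)} = \frac{2 w}{206 + w}$
$\frac{86520}{-417777} + Z{\left(-13 + E{\left(6,-4 \right)} D{\left(4 \right)} \right)} = \frac{86520}{-417777} + \frac{2 \left(-13 + 3 \left(-4\right)^{2} \left(3 + 4 \cdot 4^{2}\right)\right)}{206 - \left(13 - 3 \left(-4\right)^{2} \left(3 + 4 \cdot 4^{2}\right)\right)} = 86520 \left(- \frac{1}{417777}\right) + \frac{2 \left(-13 + 3 \cdot 16 \left(3 + 4 \cdot 16\right)\right)}{206 - \left(13 - 3 \cdot 16 \left(3 + 4 \cdot 16\right)\right)} = - \frac{28840}{139259} + \frac{2 \left(-13 + 48 \left(3 + 64\right)\right)}{206 - \left(13 - 48 \left(3 + 64\right)\right)} = - \frac{28840}{139259} + \frac{2 \left(-13 + 48 \cdot 67\right)}{206 + \left(-13 + 48 \cdot 67\right)} = - \frac{28840}{139259} + \frac{2 \left(-13 + 3216\right)}{206 + \left(-13 + 3216\right)} = - \frac{28840}{139259} + 2 \cdot 3203 \frac{1}{206 + 3203} = - \frac{28840}{139259} + 2 \cdot 3203 \cdot \frac{1}{3409} = - \frac{28840}{139259} + \frac{6406}{3409} = \frac{793777594}{474733931}$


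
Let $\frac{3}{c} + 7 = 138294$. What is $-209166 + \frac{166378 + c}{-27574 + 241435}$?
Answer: $- \frac{6185893295002273}{29574196107} \approx -2.0917 \cdot 10^{5}$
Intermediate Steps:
$c = \frac{3}{138287}$ ($c = \frac{3}{-7 + 138294} = \frac{3}{138287} \approx 2.1694 \cdot 10^{-5}$)
$-209166 + \frac{166378 + c}{-27574 + 241435} = -209166 + \frac{166378 + \frac{3}{138287}}{-27574 + 241435} = -209166 + \frac{23007914489}{138287 \cdot 213861} = -209166 + \frac{23007914489}{138287} \cdot \frac{1}{213861} = -209166 + \frac{23007914489}{29574196107} = - \frac{6185893295002273}{29574196107}$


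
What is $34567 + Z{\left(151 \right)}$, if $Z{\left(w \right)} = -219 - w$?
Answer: $34197$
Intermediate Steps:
$34567 + Z{\left(151 \right)} = 34567 - 370 = 34197$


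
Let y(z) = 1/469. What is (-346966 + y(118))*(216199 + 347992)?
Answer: -91809138759123/469 ≈ -1.9575e+11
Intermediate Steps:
y(z) = 1/469
(-346966 + y(118))*(216199 + 347992) = (-346966 + 1/469)*(216199 + 347992) = -162727053/469*564191 = -91809138759123/469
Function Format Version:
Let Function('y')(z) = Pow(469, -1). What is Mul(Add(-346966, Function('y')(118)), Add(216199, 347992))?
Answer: Rational(-91809138759123, 469) ≈ -1.9575e+11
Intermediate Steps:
Function('y')(z) = Rational(1, 469)
Mul(Add(-346966, Function('y')(118)), Add(216199, 347992)) = Mul(Add(-346966, Rational(1, 469)), Add(216199, 347992)) = Mul(Rational(-162727053, 469), 564191) = Rational(-91809138759123, 469)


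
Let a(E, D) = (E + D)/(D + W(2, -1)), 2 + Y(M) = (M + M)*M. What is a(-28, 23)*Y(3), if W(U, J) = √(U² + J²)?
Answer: -460/131 + 20*√5/131 ≈ -3.1701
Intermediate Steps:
Y(M) = -2 + 2*M² (Y(M) = -2 + (M + M)*M = -2 + (2*M)*M = -2 + 2*M²)
W(U, J) = √(J² + U²)
a(E, D) = (D + E)/(D + √5) (a(E, D) = (E + D)/(D + √((-1)² + 2²)) = (D + E)/(D + √(1 + 4)) = (D + E)/(D + √5))
a(-28, 23)*Y(3) = ((23 - 28)/(23 + √5))*(-2 + 2*3²) = (-5/(23 + √5))*(-2 + 2*9) = (-5/(23 + √5))*(-2 + 18) = -5/(23 + √5)*16 = -80/(23 + √5)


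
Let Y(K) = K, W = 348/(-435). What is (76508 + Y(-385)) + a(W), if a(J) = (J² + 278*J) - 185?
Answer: 1892906/25 ≈ 75716.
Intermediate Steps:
W = -⅘ (W = 348*(-1/435) = -⅘ ≈ -0.80000)
a(J) = -185 + J² + 278*J
(76508 + Y(-385)) + a(W) = (76508 - 385) + (-185 + (-⅘)² + 278*(-⅘)) = 76123 + (-185 + 16/25 - 1112/5) = 76123 - 10169/25 = 1892906/25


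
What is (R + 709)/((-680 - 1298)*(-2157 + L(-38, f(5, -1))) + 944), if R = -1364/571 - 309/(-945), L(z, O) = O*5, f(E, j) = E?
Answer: 3739807/22314051900 ≈ 0.00016760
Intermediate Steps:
L(z, O) = 5*O
R = -370847/179865 (R = -1364*1/571 - 309*(-1/945) = -1364/571 + 103/315 = -370847/179865 ≈ -2.0618)
(R + 709)/((-680 - 1298)*(-2157 + L(-38, f(5, -1))) + 944) = (-370847/179865 + 709)/((-680 - 1298)*(-2157 + 5*5) + 944) = 127153438/(179865*(-1978*(-2157 + 25) + 944)) = 127153438/(179865*(-1978*(-2132) + 944)) = 127153438/(179865*(4217096 + 944)) = (127153438/179865)/4218040 = (127153438/179865)*(1/4218040) = 3739807/22314051900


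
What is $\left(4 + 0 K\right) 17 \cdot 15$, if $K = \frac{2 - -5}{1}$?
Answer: $1020$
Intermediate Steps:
$K = 7$ ($K = \left(2 + 5\right) 1 = 7 \cdot 1 = 7$)
$\left(4 + 0 K\right) 17 \cdot 15 = \left(4 + 0 \cdot 7\right) 17 \cdot 15 = \left(4 + 0\right) 17 \cdot 15 = 4 \cdot 17 \cdot 15 = 68 \cdot 15 = 1020$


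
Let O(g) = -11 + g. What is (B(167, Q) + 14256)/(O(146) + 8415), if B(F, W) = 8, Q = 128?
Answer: 7132/4275 ≈ 1.6683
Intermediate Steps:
(B(167, Q) + 14256)/(O(146) + 8415) = (8 + 14256)/((-11 + 146) + 8415) = 14264/(135 + 8415) = 14264/8550 = 14264*(1/8550) = 7132/4275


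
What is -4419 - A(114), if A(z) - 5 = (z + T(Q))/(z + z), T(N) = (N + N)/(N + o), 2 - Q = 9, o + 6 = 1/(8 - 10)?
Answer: -13618625/3078 ≈ -4424.5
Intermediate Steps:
o = -13/2 (o = -6 + 1/(8 - 10) = -6 + 1/(-2) = -6 - ½ = -13/2 ≈ -6.5000)
Q = -7 (Q = 2 - 1*9 = 2 - 9 = -7)
T(N) = 2*N/(-13/2 + N) (T(N) = (N + N)/(N - 13/2) = (2*N)/(-13/2 + N) = 2*N/(-13/2 + N))
A(z) = 5 + (28/27 + z)/(2*z) (A(z) = 5 + (z + 4*(-7)/(-13 + 2*(-7)))/(z + z) = 5 + (z + 4*(-7)/(-13 - 14))/((2*z)) = 5 + (z + 4*(-7)/(-27))*(1/(2*z)) = 5 + (z + 4*(-7)*(-1/27))*(1/(2*z)) = 5 + (z + 28/27)*(1/(2*z)) = 5 + (28/27 + z)*(1/(2*z)) = 5 + (28/27 + z)/(2*z))
-4419 - A(114) = -4419 - (28 + 297*114)/(54*114) = -4419 - (28 + 33858)/(54*114) = -4419 - 33886/(54*114) = -4419 - 1*16943/3078 = -4419 - 16943/3078 = -13618625/3078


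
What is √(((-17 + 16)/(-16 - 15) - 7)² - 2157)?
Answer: I*√2026221/31 ≈ 45.918*I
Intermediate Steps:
√(((-17 + 16)/(-16 - 15) - 7)² - 2157) = √((-1/(-31) - 7)² - 2157) = √((-1*(-1/31) - 7)² - 2157) = √((1/31 - 7)² - 2157) = √((-216/31)² - 2157) = √(46656/961 - 2157) = √(-2026221/961) = I*√2026221/31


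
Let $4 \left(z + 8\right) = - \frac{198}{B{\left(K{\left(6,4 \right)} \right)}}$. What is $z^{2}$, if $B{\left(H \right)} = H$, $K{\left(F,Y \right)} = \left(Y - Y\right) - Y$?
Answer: $\frac{1225}{64} \approx 19.141$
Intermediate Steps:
$K{\left(F,Y \right)} = - Y$ ($K{\left(F,Y \right)} = 0 - Y = - Y$)
$z = \frac{35}{8}$ ($z = -8 + \frac{\left(-198\right) \frac{1}{\left(-1\right) 4}}{4} = -8 + \frac{\left(-198\right) \frac{1}{-4}}{4} = -8 + \frac{\left(-198\right) \left(- \frac{1}{4}\right)}{4} = -8 + \frac{1}{4} \cdot \frac{99}{2} = -8 + \frac{99}{8} = \frac{35}{8} \approx 4.375$)
$z^{2} = \left(\frac{35}{8}\right)^{2} = \frac{1225}{64}$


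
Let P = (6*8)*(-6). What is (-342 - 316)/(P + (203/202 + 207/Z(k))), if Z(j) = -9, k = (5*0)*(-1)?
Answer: 132916/62619 ≈ 2.1226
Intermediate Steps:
k = 0 (k = 0*(-1) = 0)
P = -288 (P = 48*(-6) = -288)
(-342 - 316)/(P + (203/202 + 207/Z(k))) = (-342 - 316)/(-288 + (203/202 + 207/(-9))) = -658/(-288 + (203*(1/202) + 207*(-1/9))) = -658/(-288 + (203/202 - 23)) = -658/(-288 - 4443/202) = -658/(-62619/202) = -658*(-202/62619) = 132916/62619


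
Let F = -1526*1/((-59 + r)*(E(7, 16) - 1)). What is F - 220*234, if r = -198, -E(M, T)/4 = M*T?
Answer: -5940433166/115393 ≈ -51480.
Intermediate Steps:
E(M, T) = -4*M*T
F = -1526/115393 (F = -1526*1/((-59 - 198)*(-4*7*16 - 1)) = -1526*(-1/(257*(-448 - 1))) = -1526/((-257*(-449))) = -1526/115393 ≈ -0.013224)
F - 220*234 = -1526/115393 - 220*234 = -1526/115393 - 51480 = -5940433166/115393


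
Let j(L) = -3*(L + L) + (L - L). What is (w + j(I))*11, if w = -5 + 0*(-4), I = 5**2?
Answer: -1705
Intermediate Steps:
I = 25
w = -5 (w = -5 + 0 = -5)
j(L) = -6*L (j(L) = -6*L + 0 = -6*L)
(w + j(I))*11 = (-5 - 6*25)*11 = (-5 - 150)*11 = -155*11 = -1705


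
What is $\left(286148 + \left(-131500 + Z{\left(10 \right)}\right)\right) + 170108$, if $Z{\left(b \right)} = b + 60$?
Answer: $324826$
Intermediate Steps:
$Z{\left(b \right)} = 60 + b$
$\left(286148 + \left(-131500 + Z{\left(10 \right)}\right)\right) + 170108 = \left(286148 + \left(-131500 + \left(60 + 10\right)\right)\right) + 170108 = \left(286148 + \left(-131500 + 70\right)\right) + 170108 = \left(286148 - 131430\right) + 170108 = 154718 + 170108 = 324826$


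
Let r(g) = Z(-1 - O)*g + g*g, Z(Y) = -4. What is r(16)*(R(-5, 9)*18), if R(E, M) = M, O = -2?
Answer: 31104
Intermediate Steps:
r(g) = g**2 - 4*g (r(g) = -4*g + g*g = -4*g + g**2 = g**2 - 4*g)
r(16)*(R(-5, 9)*18) = (16*(-4 + 16))*(9*18) = (16*12)*162 = 192*162 = 31104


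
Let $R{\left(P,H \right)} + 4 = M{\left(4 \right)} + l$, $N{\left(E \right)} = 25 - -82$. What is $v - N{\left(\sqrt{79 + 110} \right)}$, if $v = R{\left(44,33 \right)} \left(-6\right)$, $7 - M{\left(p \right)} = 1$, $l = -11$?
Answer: $-53$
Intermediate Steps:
$M{\left(p \right)} = 6$ ($M{\left(p \right)} = 7 - 1 = 6$)
$N{\left(E \right)} = 107$ ($N{\left(E \right)} = 25 + 82 = 107$)
$R{\left(P,H \right)} = -9$ ($R{\left(P,H \right)} = -4 + \left(6 - 11\right) = -4 - 5 = -9$)
$v = 54$ ($v = \left(-9\right) \left(-6\right) = 54$)
$v - N{\left(\sqrt{79 + 110} \right)} = 54 - 107 = -53$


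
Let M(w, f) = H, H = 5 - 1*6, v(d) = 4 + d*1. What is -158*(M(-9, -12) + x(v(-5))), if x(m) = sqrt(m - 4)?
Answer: 158 - 158*I*sqrt(5) ≈ 158.0 - 353.3*I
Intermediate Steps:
v(d) = 4 + d
x(m) = sqrt(-4 + m)
H = -1 (H = 5 - 6 = -1)
M(w, f) = -1
-158*(M(-9, -12) + x(v(-5))) = -158*(-1 + sqrt(-4 + (4 - 5))) = -158*(-1 + sqrt(-4 - 1)) = -158*(-1 + sqrt(-5)) = -158*(-1 + I*sqrt(5)) = 158 - 158*I*sqrt(5)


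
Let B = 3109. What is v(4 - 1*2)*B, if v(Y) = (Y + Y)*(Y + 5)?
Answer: 87052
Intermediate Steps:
v(Y) = 2*Y*(5 + Y) (v(Y) = (2*Y)*(5 + Y) = 2*Y*(5 + Y))
v(4 - 1*2)*B = (2*(4 - 1*2)*(5 + (4 - 1*2)))*3109 = (2*(4 - 2)*(5 + (4 - 2)))*3109 = (2*2*(5 + 2))*3109 = (2*2*7)*3109 = 28*3109 = 87052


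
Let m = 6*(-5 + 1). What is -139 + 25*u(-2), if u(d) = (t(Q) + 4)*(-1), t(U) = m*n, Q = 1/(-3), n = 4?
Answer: 2161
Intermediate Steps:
m = -24 (m = 6*(-4) = -24)
Q = -⅓ ≈ -0.33333
t(U) = -96 (t(U) = -24*4 = -96)
u(d) = 92 (u(d) = (-96 + 4)*(-1) = -92*(-1) = 92)
-139 + 25*u(-2) = -139 + 25*92 = -139 + 2300 = 2161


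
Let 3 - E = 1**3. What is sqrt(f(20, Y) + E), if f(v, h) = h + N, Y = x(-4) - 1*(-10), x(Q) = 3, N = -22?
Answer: I*sqrt(7) ≈ 2.6458*I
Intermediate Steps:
E = 2 (E = 3 - 1*1**3 = 3 - 1*1 = 3 - 1 = 2)
Y = 13 (Y = 3 - 1*(-10) = 3 + 10 = 13)
f(v, h) = -22 + h (f(v, h) = h - 22 = -22 + h)
sqrt(f(20, Y) + E) = sqrt((-22 + 13) + 2) = sqrt(-9 + 2) = sqrt(-7) = I*sqrt(7)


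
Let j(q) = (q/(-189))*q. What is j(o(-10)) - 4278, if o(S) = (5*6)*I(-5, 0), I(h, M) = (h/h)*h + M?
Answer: -92338/21 ≈ -4397.0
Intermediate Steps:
I(h, M) = M + h (I(h, M) = 1*h + M = h + M = M + h)
o(S) = -150 (o(S) = (5*6)*(0 - 5) = 30*(-5) = -150)
j(q) = -q²/189 (j(q) = (q*(-1/189))*q = (-q/189)*q = -q²/189)
j(o(-10)) - 4278 = -1/189*(-150)² - 4278 = -1/189*22500 - 4278 = -2500/21 - 4278 = -92338/21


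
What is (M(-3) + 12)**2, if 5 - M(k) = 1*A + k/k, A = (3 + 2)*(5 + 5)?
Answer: 1156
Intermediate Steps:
A = 50 (A = 5*10 = 50)
M(k) = -46 (M(k) = 5 - (1*50 + k/k) = 5 - (50 + 1) = 5 - 1*51 = 5 - 51 = -46)
(M(-3) + 12)**2 = (-46 + 12)**2 = (-34)**2 = 1156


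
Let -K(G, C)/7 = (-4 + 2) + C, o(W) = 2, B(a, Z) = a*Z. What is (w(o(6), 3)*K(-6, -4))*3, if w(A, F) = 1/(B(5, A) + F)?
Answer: 126/13 ≈ 9.6923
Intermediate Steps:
B(a, Z) = Z*a
K(G, C) = 14 - 7*C (K(G, C) = -7*((-4 + 2) + C) = -7*(-2 + C) = 14 - 7*C)
w(A, F) = 1/(F + 5*A) (w(A, F) = 1/(A*5 + F) = 1/(5*A + F) = 1/(F + 5*A))
(w(o(6), 3)*K(-6, -4))*3 = ((14 - 7*(-4))/(3 + 5*2))*3 = ((14 + 28)/(3 + 10))*3 = (42/13)*3 = 126/13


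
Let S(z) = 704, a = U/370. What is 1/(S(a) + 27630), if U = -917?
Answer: 1/28334 ≈ 3.5293e-5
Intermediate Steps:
a = -917/370 ≈ -2.4784
1/(S(a) + 27630) = 1/(704 + 27630) = 1/28334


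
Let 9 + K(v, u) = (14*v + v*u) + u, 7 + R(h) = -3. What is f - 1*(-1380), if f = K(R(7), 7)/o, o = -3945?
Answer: 5444312/3945 ≈ 1380.1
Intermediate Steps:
R(h) = -10 (R(h) = -7 - 3 = -10)
K(v, u) = -9 + u + 14*v + u*v (K(v, u) = -9 + ((14*v + v*u) + u) = -9 + ((14*v + u*v) + u) = -9 + (u + 14*v + u*v) = -9 + u + 14*v + u*v)
f = 212/3945 (f = (-9 + 7 + 14*(-10) + 7*(-10))/(-3945) = (-9 + 7 - 140 - 70)*(-1/3945) = -212*(-1/3945) = 212/3945 ≈ 0.053739)
f - 1*(-1380) = 212/3945 - 1*(-1380) = 212/3945 + 1380 = 5444312/3945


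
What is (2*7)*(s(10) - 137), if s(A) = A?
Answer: -1778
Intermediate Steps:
(2*7)*(s(10) - 137) = (2*7)*(10 - 137) = 14*(-127) = -1778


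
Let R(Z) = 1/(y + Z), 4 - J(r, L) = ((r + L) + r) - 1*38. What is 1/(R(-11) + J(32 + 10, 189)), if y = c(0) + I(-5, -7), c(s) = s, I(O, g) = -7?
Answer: -18/4159 ≈ -0.0043280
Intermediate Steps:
J(r, L) = 42 - L - 2*r (J(r, L) = 4 - (((r + L) + r) - 1*38) = 4 - (((L + r) + r) - 38) = 4 - ((L + 2*r) - 38) = 4 - (-38 + L + 2*r) = 4 + (38 - L - 2*r) = 42 - L - 2*r)
y = -7 (y = 0 - 7 = -7)
R(Z) = 1/(-7 + Z)
1/(R(-11) + J(32 + 10, 189)) = 1/(1/(-7 - 11) + (42 - 1*189 - 2*(32 + 10))) = 1/(1/(-18) + (42 - 189 - 2*42)) = 1/(-1/18 + (42 - 189 - 84)) = 1/(-1/18 - 231) = 1/(-4159/18) = -18/4159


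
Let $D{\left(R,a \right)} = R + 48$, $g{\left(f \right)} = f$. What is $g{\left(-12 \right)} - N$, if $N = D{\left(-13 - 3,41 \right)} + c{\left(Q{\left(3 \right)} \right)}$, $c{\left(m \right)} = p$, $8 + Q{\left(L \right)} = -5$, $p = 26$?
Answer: $-70$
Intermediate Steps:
$Q{\left(L \right)} = -13$ ($Q{\left(L \right)} = -8 - 5 = -13$)
$c{\left(m \right)} = 26$
$D{\left(R,a \right)} = 48 + R$
$N = 58$ ($N = \left(48 - 16\right) + 26 = 32 + 26 = 58$)
$g{\left(-12 \right)} - N = -12 - 58 = -70$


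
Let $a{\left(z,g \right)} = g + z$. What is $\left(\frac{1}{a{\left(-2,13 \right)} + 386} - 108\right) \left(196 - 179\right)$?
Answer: $- \frac{728875}{397} \approx -1836.0$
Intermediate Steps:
$\left(\frac{1}{a{\left(-2,13 \right)} + 386} - 108\right) \left(196 - 179\right) = \left(\frac{1}{\left(13 - 2\right) + 386} - 108\right) \left(196 - 179\right) = \left(\frac{1}{11 + 386} - 108\right) 17 = \left(\frac{1}{397} - 108\right) 17 = \left(- \frac{42875}{397}\right) 17 = - \frac{728875}{397}$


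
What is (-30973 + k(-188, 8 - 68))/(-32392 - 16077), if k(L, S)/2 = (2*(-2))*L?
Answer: 1551/2551 ≈ 0.60800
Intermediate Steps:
k(L, S) = -8*L (k(L, S) = 2*((2*(-2))*L) = 2*(-4*L) = -8*L)
(-30973 + k(-188, 8 - 68))/(-32392 - 16077) = (-30973 - 8*(-188))/(-32392 - 16077) = (-30973 + 1504)/(-48469) = -29469*(-1/48469) = 1551/2551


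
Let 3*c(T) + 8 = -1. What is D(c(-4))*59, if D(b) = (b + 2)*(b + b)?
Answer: 354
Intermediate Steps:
c(T) = -3 (c(T) = -8/3 + (1/3)*(-1) = -8/3 - 1/3 = -3)
D(b) = 2*b*(2 + b) (D(b) = (2 + b)*(2*b) = 2*b*(2 + b))
D(c(-4))*59 = (2*(-3)*(2 - 3))*59 = (2*(-3)*(-1))*59 = 6*59 = 354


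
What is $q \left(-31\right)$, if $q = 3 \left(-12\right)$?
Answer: $1116$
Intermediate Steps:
$q = -36$
$q \left(-31\right) = \left(-36\right) \left(-31\right) = 1116$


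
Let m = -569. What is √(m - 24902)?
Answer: I*√25471 ≈ 159.6*I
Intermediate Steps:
√(m - 24902) = √(-569 - 24902) = √(-25471) = I*√25471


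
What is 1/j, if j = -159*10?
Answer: -1/1590 ≈ -0.00062893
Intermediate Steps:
j = -1590
1/j = 1/(-1590) = -1/1590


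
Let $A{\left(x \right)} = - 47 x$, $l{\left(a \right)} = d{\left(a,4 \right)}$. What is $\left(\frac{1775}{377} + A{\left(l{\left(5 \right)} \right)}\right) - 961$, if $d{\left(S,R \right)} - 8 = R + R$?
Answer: $- \frac{644026}{377} \approx -1708.3$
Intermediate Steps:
$d{\left(S,R \right)} = 8 + 2 R$ ($d{\left(S,R \right)} = 8 + \left(R + R\right) = 8 + 2 R$)
$l{\left(a \right)} = 16$ ($l{\left(a \right)} = 8 + 2 \cdot 4 = 8 + 8 = 16$)
$\left(\frac{1775}{377} + A{\left(l{\left(5 \right)} \right)}\right) - 961 = \left(\frac{1775}{377} - 752\right) - 961 = - \frac{281729}{377} - 961 = - \frac{644026}{377}$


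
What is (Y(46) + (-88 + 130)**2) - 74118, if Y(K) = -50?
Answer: -72404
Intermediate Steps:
(Y(46) + (-88 + 130)**2) - 74118 = (-50 + (-88 + 130)**2) - 74118 = (-50 + 42**2) - 74118 = (-50 + 1764) - 74118 = 1714 - 74118 = -72404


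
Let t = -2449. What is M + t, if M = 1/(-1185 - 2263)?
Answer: -8444153/3448 ≈ -2449.0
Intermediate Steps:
M = -1/3448 (M = 1/(-3448) = -1/3448 ≈ -0.00029002)
M + t = -1/3448 - 2449 = -8444153/3448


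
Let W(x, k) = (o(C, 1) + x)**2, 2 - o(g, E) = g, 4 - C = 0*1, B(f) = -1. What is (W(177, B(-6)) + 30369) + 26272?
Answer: 87266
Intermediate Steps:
C = 4 (C = 4 - 0 = 4 - 1*0 = 4 + 0 = 4)
o(g, E) = 2 - g
W(x, k) = (-2 + x)**2 (W(x, k) = ((2 - 1*4) + x)**2 = ((2 - 4) + x)**2 = (-2 + x)**2)
(W(177, B(-6)) + 30369) + 26272 = ((-2 + 177)**2 + 30369) + 26272 = (175**2 + 30369) + 26272 = (30625 + 30369) + 26272 = 60994 + 26272 = 87266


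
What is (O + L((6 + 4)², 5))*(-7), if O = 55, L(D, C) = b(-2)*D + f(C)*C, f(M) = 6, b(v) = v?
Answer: 805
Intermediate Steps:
L(D, C) = -2*D + 6*C
(O + L((6 + 4)², 5))*(-7) = (55 + (-2*(6 + 4)² + 6*5))*(-7) = (55 + (-2*10² + 30))*(-7) = (55 + (-2*100 + 30))*(-7) = (55 + (-200 + 30))*(-7) = (55 - 170)*(-7) = -115*(-7) = 805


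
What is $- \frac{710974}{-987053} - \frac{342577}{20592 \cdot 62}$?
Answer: $\frac{569561694115}{1260174513312} \approx 0.45197$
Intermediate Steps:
$- \frac{710974}{-987053} - \frac{342577}{20592 \cdot 62} = \left(-710974\right) \left(- \frac{1}{987053}\right) - \frac{342577}{1276704} = \frac{710974}{987053} - \frac{342577}{1276704} = \frac{569561694115}{1260174513312}$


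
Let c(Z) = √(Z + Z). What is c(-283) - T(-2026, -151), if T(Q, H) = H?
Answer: 151 + I*√566 ≈ 151.0 + 23.791*I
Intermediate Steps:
c(Z) = √2*√Z (c(Z) = √(2*Z) = √2*√Z)
c(-283) - T(-2026, -151) = √2*√(-283) - 1*(-151) = √2*(I*√283) + 151 = I*√566 + 151 = 151 + I*√566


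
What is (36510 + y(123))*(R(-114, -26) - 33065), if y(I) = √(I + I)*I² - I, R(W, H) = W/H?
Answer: -1202976612 - 6502262652*√246/13 ≈ -9.0479e+9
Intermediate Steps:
y(I) = -I + √2*I^(5/2) (y(I) = √(2*I)*I² - I = (√2*√I)*I² - I = √2*I^(5/2) - I = -I + √2*I^(5/2))
(36510 + y(123))*(R(-114, -26) - 33065) = (36510 + (-1*123 + √2*123^(5/2)))*(-114/(-26) - 33065) = (36510 + (-123 + √2*(15129*√123)))*(-114*(-1/26) - 33065) = (36510 + (-123 + 15129*√246))*(57/13 - 33065) = (36387 + 15129*√246)*(-429788/13) = -1202976612 - 6502262652*√246/13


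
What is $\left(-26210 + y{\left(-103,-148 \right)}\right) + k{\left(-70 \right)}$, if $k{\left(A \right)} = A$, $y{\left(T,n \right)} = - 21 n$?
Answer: $-23172$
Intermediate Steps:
$\left(-26210 + y{\left(-103,-148 \right)}\right) + k{\left(-70 \right)} = \left(-26210 - -3108\right) - 70 = \left(-26210 + 3108\right) - 70 = -23102 - 70 = -23172$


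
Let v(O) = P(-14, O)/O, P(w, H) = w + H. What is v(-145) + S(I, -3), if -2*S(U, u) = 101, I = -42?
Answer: -14327/290 ≈ -49.403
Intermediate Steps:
S(U, u) = -101/2 (S(U, u) = -½*101 = -101/2)
P(w, H) = H + w
v(O) = (-14 + O)/O (v(O) = (O - 14)/O = (-14 + O)/O)
v(-145) + S(I, -3) = (-14 - 145)/(-145) - 101/2 = -1/145*(-159) - 101/2 = 159/145 - 101/2 = -14327/290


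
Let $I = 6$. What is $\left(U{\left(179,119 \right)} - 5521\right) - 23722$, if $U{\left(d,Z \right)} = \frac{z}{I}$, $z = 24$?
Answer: $-29239$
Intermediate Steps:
$U{\left(d,Z \right)} = 4$ ($U{\left(d,Z \right)} = \frac{24}{6} = 24 \cdot \frac{1}{6} = 4$)
$\left(U{\left(179,119 \right)} - 5521\right) - 23722 = \left(4 - 5521\right) - 23722 = -5517 - 23722 = -29239$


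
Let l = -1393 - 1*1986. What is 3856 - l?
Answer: 7235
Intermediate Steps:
l = -3379 (l = -1393 - 1986 = -3379)
3856 - l = 3856 - 1*(-3379) = 3856 + 3379 = 7235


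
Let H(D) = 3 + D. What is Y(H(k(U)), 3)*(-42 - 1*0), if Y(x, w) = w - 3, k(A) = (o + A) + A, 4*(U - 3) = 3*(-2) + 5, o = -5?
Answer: 0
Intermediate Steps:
U = 11/4 (U = 3 + (3*(-2) + 5)/4 = 3 + (-6 + 5)/4 = 3 + (¼)*(-1) = 3 - ¼ = 11/4 ≈ 2.7500)
k(A) = -5 + 2*A (k(A) = (-5 + A) + A = -5 + 2*A)
Y(x, w) = -3 + w
Y(H(k(U)), 3)*(-42 - 1*0) = (-3 + 3)*(-42 - 1*0) = 0*(-42 + 0) = 0*(-42) = 0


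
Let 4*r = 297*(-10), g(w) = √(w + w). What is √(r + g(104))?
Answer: √(-2970 + 16*√13)/2 ≈ 26.983*I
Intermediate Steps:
g(w) = √2*√w (g(w) = √(2*w) = √2*√w)
r = -1485/2 (r = (297*(-10))/4 = (¼)*(-2970) = -1485/2 ≈ -742.50)
√(r + g(104)) = √(-1485/2 + √2*√104) = √(-1485/2 + √2*(2*√26)) = √(-1485/2 + 4*√13)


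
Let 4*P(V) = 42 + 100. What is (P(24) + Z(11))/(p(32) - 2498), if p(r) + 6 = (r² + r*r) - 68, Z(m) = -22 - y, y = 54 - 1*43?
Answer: -5/1048 ≈ -0.0047710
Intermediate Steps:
y = 11 (y = 54 - 43 = 11)
Z(m) = -33 (Z(m) = -22 - 1*11 = -22 - 11 = -33)
p(r) = -74 + 2*r² (p(r) = -6 + ((r² + r*r) - 68) = -6 + ((r² + r²) - 68) = -6 + (2*r² - 68) = -6 + (-68 + 2*r²) = -74 + 2*r²)
P(V) = 71/2 (P(V) = (42 + 100)/4 = (¼)*142 = 71/2)
(P(24) + Z(11))/(p(32) - 2498) = (71/2 - 33)/((-74 + 2*32²) - 2498) = 5/(2*((-74 + 2*1024) - 2498)) = 5/(2*((-74 + 2048) - 2498)) = 5/(2*(1974 - 2498)) = (5/2)/(-524) = (5/2)*(-1/524) = -5/1048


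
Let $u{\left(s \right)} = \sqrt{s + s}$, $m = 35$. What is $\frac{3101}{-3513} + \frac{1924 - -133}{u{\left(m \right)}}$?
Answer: $- \frac{3101}{3513} + \frac{2057 \sqrt{70}}{70} \approx 244.98$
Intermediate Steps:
$u{\left(s \right)} = \sqrt{2} \sqrt{s}$ ($u{\left(s \right)} = \sqrt{2 s} = \sqrt{2} \sqrt{s}$)
$\frac{3101}{-3513} + \frac{1924 - -133}{u{\left(m \right)}} = \frac{3101}{-3513} + \frac{1924 - -133}{\sqrt{2} \sqrt{35}} = 3101 \left(- \frac{1}{3513}\right) + \frac{1924 + 133}{\sqrt{70}} = - \frac{3101}{3513} + 2057 \frac{\sqrt{70}}{70} = - \frac{3101}{3513} + \frac{2057 \sqrt{70}}{70}$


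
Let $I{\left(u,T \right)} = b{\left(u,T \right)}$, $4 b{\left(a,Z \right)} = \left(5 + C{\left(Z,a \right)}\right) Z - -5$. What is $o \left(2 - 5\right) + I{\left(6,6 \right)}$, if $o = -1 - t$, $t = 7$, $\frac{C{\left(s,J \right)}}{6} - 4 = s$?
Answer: $\frac{491}{4} \approx 122.75$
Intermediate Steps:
$C{\left(s,J \right)} = 24 + 6 s$
$b{\left(a,Z \right)} = \frac{5}{4} + \frac{Z \left(29 + 6 Z\right)}{4}$ ($b{\left(a,Z \right)} = \frac{\left(5 + \left(24 + 6 Z\right)\right) Z - -5}{4} = \frac{\left(29 + 6 Z\right) Z + 5}{4} = \frac{Z \left(29 + 6 Z\right) + 5}{4} = \frac{5 + Z \left(29 + 6 Z\right)}{4} = \frac{5}{4} + \frac{Z \left(29 + 6 Z\right)}{4}$)
$I{\left(u,T \right)} = \frac{5}{4} + \frac{3 T^{2}}{2} + \frac{29 T}{4}$
$o = -8$ ($o = -1 - 7 = -8$)
$o \left(2 - 5\right) + I{\left(6,6 \right)} = - 8 \left(2 - 5\right) + \left(\frac{5}{4} + \frac{3 \cdot 6^{2}}{2} + \frac{29}{4} \cdot 6\right) = - 8 \left(2 - 5\right) + \left(\frac{5}{4} + \frac{3}{2} \cdot 36 + \frac{87}{2}\right) = \left(-8\right) \left(-3\right) + \left(\frac{5}{4} + 54 + \frac{87}{2}\right) = 24 + \frac{395}{4} = \frac{491}{4}$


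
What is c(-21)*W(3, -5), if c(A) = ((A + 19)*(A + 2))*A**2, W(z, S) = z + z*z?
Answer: 201096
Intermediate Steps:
W(z, S) = z + z**2
c(A) = A**2*(2 + A)*(19 + A) (c(A) = ((19 + A)*(2 + A))*A**2 = ((2 + A)*(19 + A))*A**2 = A**2*(2 + A)*(19 + A))
c(-21)*W(3, -5) = ((-21)**2*(38 + (-21)**2 + 21*(-21)))*(3*(1 + 3)) = (441*(38 + 441 - 441))*(3*4) = (441*38)*12 = 16758*12 = 201096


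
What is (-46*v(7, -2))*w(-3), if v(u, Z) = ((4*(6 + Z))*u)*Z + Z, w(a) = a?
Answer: -31188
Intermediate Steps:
v(u, Z) = Z + Z*u*(24 + 4*Z) (v(u, Z) = ((24 + 4*Z)*u)*Z + Z = (u*(24 + 4*Z))*Z + Z = Z*u*(24 + 4*Z) + Z = Z + Z*u*(24 + 4*Z))
(-46*v(7, -2))*w(-3) = -(-92)*(1 + 24*7 + 4*(-2)*7)*(-3) = -(-92)*(1 + 168 - 56)*(-3) = -(-92)*113*(-3) = -46*(-226)*(-3) = 10396*(-3) = -31188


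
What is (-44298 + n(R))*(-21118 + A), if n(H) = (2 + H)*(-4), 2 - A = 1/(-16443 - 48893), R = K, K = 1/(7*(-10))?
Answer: 106970549640615/114338 ≈ 9.3556e+8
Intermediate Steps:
K = -1/70 (K = 1/(-70) = -1/70 ≈ -0.014286)
R = -1/70 ≈ -0.014286
A = 130673/65336 (A = 2 - 1/(-16443 - 48893) = 2 - 1/(-65336) = 2 - 1*(-1/65336) = 2 + 1/65336 = 130673/65336 ≈ 2.0000)
n(H) = -8 - 4*H
(-44298 + n(R))*(-21118 + A) = (-44298 + (-8 - 4*(-1/70)))*(-21118 + 130673/65336) = (-44298 + (-8 + 2/35))*(-1379634975/65336) = (-44298 - 278/35)*(-1379634975/65336) = -1550708/35*(-1379634975/65336) = 106970549640615/114338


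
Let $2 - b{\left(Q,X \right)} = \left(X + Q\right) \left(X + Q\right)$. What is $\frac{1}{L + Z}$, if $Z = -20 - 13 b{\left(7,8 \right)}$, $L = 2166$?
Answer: $\frac{1}{5045} \approx 0.00019822$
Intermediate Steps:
$b{\left(Q,X \right)} = 2 - \left(Q + X\right)^{2}$ ($b{\left(Q,X \right)} = 2 - \left(X + Q\right) \left(X + Q\right) = 2 - \left(Q + X\right) \left(Q + X\right) = 2 - \left(Q + X\right)^{2}$)
$Z = 2879$ ($Z = -20 - 13 \left(2 - \left(7 + 8\right)^{2}\right) = -20 - 13 \left(2 - 15^{2}\right) = -20 - 13 \left(2 - 225\right) = -20 - -2899 = -20 + 2899 = 2879$)
$\frac{1}{L + Z} = \frac{1}{2166 + 2879} = \frac{1}{5045}$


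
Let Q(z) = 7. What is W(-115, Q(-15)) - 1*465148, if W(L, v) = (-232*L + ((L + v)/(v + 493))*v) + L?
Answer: -54823064/125 ≈ -4.3858e+5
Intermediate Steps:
W(L, v) = -231*L + v*(L + v)/(493 + v) (W(L, v) = (-232*L + ((L + v)/(493 + v))*v) + L = (-232*L + v*(L + v)/(493 + v)) + L = -231*L + v*(L + v)/(493 + v))
W(-115, Q(-15)) - 1*465148 = (7² - 113883*(-115) - 230*(-115)*7)/(493 + 7) - 1*465148 = (49 + 13096545 + 185150)/500 - 465148 = (1/500)*13281744 - 465148 = 3320436/125 - 465148 = -54823064/125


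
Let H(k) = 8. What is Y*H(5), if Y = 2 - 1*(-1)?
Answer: 24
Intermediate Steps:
Y = 3 (Y = 2 + 1 = 3)
Y*H(5) = 3*8 = 24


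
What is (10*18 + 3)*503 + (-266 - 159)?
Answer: 91624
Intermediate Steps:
(10*18 + 3)*503 + (-266 - 159) = (180 + 3)*503 - 425 = 183*503 - 425 = 92049 - 425 = 91624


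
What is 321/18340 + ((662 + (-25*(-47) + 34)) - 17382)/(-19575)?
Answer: 58151063/71801100 ≈ 0.80989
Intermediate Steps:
321/18340 + ((662 + (-25*(-47) + 34)) - 17382)/(-19575) = 321*(1/18340) + ((662 + (1175 + 34)) - 17382)*(-1/19575) = 321/18340 + ((662 + 1209) - 17382)*(-1/19575) = 321/18340 + (1871 - 17382)*(-1/19575) = 321/18340 - 15511*(-1/19575) = 321/18340 + 15511/19575 = 58151063/71801100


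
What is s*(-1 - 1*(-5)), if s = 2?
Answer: 8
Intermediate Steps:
s*(-1 - 1*(-5)) = 2*(-1 - 1*(-5)) = 2*(-1 + 5) = 2*4 = 8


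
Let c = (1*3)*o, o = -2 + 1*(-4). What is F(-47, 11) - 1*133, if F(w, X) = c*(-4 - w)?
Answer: -907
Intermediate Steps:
o = -6 (o = -2 - 4 = -6)
c = -18 (c = (1*3)*(-6) = 3*(-6) = -18)
F(w, X) = 72 + 18*w (F(w, X) = -18*(-4 - w) = 72 + 18*w)
F(-47, 11) - 1*133 = (72 + 18*(-47)) - 1*133 = (72 - 846) - 133 = -774 - 133 = -907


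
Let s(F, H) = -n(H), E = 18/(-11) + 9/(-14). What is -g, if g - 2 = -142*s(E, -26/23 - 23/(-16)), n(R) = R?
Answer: -8391/184 ≈ -45.603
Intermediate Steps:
E = -351/154 (E = 18*(-1/11) + 9*(-1/14) = -18/11 - 9/14 = -351/154 ≈ -2.2792)
s(F, H) = -H
g = 8391/184 (g = 2 - (-142)*(-26/23 - 23/(-16)) = 2 - (-142)*(-26*1/23 - 23*(-1/16)) = 2 - (-142)*(-26/23 + 23/16) = 2 - (-142)*113/368 = 2 - 142*(-113/368) = 2 + 8023/184 = 8391/184 ≈ 45.603)
-g = -1*8391/184 = -8391/184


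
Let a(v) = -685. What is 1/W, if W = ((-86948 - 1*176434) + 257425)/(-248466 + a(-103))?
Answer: 35593/851 ≈ 41.825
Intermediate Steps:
W = 851/35593 (W = ((-86948 - 1*176434) + 257425)/(-248466 - 685) = ((-86948 - 176434) + 257425)/(-249151) = (-263382 + 257425)*(-1/249151) = -5957*(-1/249151) = 851/35593 ≈ 0.023909)
1/W = 1/(851/35593) = 35593/851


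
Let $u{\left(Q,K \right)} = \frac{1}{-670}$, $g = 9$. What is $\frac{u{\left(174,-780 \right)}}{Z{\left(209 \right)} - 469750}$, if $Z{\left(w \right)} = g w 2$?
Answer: $\frac{1}{312211960} \approx 3.203 \cdot 10^{-9}$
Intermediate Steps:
$u{\left(Q,K \right)} = - \frac{1}{670}$
$Z{\left(w \right)} = 18 w$ ($Z{\left(w \right)} = 9 w 2 = 18 w$)
$\frac{u{\left(174,-780 \right)}}{Z{\left(209 \right)} - 469750} = - \frac{1}{670 \left(18 \cdot 209 - 469750\right)} = - \frac{1}{670 \left(3762 - 469750\right)} = - \frac{1}{670 \left(-465988\right)} = \left(- \frac{1}{670}\right) \left(- \frac{1}{465988}\right) = \frac{1}{312211960}$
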